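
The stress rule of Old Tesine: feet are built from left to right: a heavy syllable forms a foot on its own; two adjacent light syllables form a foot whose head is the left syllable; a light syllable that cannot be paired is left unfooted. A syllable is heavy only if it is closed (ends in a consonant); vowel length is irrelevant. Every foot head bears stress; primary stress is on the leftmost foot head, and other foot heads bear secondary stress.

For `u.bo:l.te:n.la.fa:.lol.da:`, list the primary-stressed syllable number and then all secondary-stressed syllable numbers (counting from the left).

Weights: 1 u L, 2 bo:l H, 3 te:n H, 4 la L, 5 fa: L, 6 lol H, 7 da: L.
Parse left to right (heavy = foot alone; LL = one foot; stranded L unfooted): u (ˈbo:l) (ˈte:n) (ˈla.fa:) (ˈlol) da:.
Foot heads: 2, 3, 4, 6.
Primary stress on the leftmost head = syllable 2.
Secondary stress on 3, 4, 6: u.ˈbo:l.ˌte:n.ˌla.fa:.ˌlol.da:.

primary 2, secondary 3, 4, 6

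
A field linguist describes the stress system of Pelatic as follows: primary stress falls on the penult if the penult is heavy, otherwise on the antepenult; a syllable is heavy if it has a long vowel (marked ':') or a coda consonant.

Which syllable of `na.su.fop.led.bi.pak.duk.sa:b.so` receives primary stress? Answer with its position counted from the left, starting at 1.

8

Weights: 7 duk H, 8 sa:b H, 9 so L.
The penult (syllable 8, sa:b) is heavy, so it takes stress.
Primary stress: syllable 8 → na.su.fop.led.bi.pak.duk.ˈsa:b.so.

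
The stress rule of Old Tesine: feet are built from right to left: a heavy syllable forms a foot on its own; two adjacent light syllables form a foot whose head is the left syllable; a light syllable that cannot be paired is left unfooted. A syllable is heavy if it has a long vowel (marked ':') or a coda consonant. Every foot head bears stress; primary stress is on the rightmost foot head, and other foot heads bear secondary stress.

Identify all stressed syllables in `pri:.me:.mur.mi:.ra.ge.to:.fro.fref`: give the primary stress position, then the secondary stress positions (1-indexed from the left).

primary 9, secondary 1, 2, 3, 4, 5, 7

Weights: 1 pri: H, 2 me: H, 3 mur H, 4 mi: H, 5 ra L, 6 ge L, 7 to: H, 8 fro L, 9 fref H.
Parse right to left (heavy = foot alone; LL = one foot; stranded L unfooted): (ˈpri:) (ˈme:) (ˈmur) (ˈmi:) (ˈra.ge) (ˈto:) fro (ˈfref).
Foot heads: 1, 2, 3, 4, 5, 7, 9.
Primary stress on the rightmost head = syllable 9.
Secondary stress on 1, 2, 3, 4, 5, 7: ˌpri:.ˌme:.ˌmur.ˌmi:.ˌra.ge.ˌto:.fro.ˈfref.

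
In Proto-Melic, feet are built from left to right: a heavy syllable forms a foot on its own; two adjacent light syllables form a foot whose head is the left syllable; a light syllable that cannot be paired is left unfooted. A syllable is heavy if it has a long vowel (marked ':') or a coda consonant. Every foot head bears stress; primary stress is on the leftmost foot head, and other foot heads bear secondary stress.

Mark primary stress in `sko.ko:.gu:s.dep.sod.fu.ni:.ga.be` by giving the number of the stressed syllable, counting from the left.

Weights: 1 sko L, 2 ko: H, 3 gu:s H, 4 dep H, 5 sod H, 6 fu L, 7 ni: H, 8 ga L, 9 be L.
Parse left to right (heavy = foot alone; LL = one foot; stranded L unfooted): sko (ˈko:) (ˈgu:s) (ˈdep) (ˈsod) fu (ˈni:) (ˈga.be).
Foot heads: 2, 3, 4, 5, 7, 8.
Primary stress on the leftmost head = syllable 2.
Primary stress: syllable 2 → sko.ˈko:.gu:s.dep.sod.fu.ni:.ga.be.

2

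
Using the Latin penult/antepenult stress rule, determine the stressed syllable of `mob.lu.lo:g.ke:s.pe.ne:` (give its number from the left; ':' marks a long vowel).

4

Classical Latin: stress the penult if heavy (long vowel or closed), else the antepenult.
Weights: 4 ke:s H, 5 pe L, 6 ne: H.
The penult (syllable 5, pe) is light, so stress falls on the antepenult (syllable 4, ke:s).
Stress on syllable 4: mob.lu.lo:g.ˈke:s.pe.ne:.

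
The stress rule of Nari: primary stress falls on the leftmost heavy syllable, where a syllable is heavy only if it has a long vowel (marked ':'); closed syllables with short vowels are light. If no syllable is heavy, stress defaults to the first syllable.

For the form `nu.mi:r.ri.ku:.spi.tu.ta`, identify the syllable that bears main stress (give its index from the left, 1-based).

2

Weights: 1 nu L, 2 mi:r H, 3 ri L, 4 ku: H, 5 spi L, 6 tu L, 7 ta L.
Heavy syllables in the domain: 2, 4. The leftmost is syllable 2 (mi:r).
Primary stress: syllable 2 → nu.ˈmi:r.ri.ku:.spi.tu.ta.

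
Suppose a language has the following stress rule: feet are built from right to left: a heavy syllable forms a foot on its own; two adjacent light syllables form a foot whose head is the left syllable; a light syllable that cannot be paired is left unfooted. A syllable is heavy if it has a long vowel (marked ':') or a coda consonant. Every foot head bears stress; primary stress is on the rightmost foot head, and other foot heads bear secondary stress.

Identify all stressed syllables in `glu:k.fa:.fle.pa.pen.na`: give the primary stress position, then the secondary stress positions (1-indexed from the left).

Weights: 1 glu:k H, 2 fa: H, 3 fle L, 4 pa L, 5 pen H, 6 na L.
Parse right to left (heavy = foot alone; LL = one foot; stranded L unfooted): (ˈglu:k) (ˈfa:) (ˈfle.pa) (ˈpen) na.
Foot heads: 1, 2, 3, 5.
Primary stress on the rightmost head = syllable 5.
Secondary stress on 1, 2, 3: ˌglu:k.ˌfa:.ˌfle.pa.ˈpen.na.

primary 5, secondary 1, 2, 3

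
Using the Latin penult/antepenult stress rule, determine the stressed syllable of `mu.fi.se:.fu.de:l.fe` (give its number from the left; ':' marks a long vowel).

5

Classical Latin: stress the penult if heavy (long vowel or closed), else the antepenult.
Weights: 4 fu L, 5 de:l H, 6 fe L.
The penult (syllable 5, de:l) is heavy, so it takes stress.
Stress on syllable 5: mu.fi.se:.fu.ˈde:l.fe.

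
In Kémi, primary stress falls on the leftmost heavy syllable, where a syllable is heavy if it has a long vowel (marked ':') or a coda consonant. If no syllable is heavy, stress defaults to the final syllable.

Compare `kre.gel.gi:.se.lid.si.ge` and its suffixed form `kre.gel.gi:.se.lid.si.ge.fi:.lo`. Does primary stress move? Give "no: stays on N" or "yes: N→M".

no: stays on 2

Base `kre.gel.gi:.se.lid.si.ge` (7 syllables):
  Weights: 1 kre L, 2 gel H, 3 gi: H, 4 se L, 5 lid H, 6 si L, 7 ge L.
  Heavy syllables in the domain: 2, 3, 5. The leftmost is syllable 2 (gel).
  → primary stress on syllable 2.
Suffixed `kre.gel.gi:.se.lid.si.ge.fi:.lo` (9 syllables):
  Weights: 1 kre L, 2 gel H, 3 gi: H, 4 se L, 5 lid H, 6 si L, 7 ge L, 8 fi: H, 9 lo L.
  Heavy syllables in the domain: 2, 3, 5, 8. The leftmost is syllable 2 (gel).
  → primary stress on syllable 2.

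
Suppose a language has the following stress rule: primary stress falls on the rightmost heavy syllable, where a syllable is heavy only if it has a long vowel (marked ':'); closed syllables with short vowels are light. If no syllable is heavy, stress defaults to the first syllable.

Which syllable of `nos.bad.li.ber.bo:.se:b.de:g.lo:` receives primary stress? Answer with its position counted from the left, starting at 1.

8

Weights: 1 nos L, 2 bad L, 3 li L, 4 ber L, 5 bo: H, 6 se:b H, 7 de:g H, 8 lo: H.
Heavy syllables in the domain: 5, 6, 7, 8. The rightmost is syllable 8 (lo:).
Primary stress: syllable 8 → nos.bad.li.ber.bo:.se:b.de:g.ˈlo:.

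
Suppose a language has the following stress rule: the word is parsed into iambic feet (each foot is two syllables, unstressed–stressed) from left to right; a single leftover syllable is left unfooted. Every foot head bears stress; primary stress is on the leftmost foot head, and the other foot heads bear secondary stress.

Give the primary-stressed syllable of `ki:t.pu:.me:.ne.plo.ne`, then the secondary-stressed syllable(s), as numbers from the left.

Parse left to right into iambic (σˈσ) feet: (ki:t.ˈpu:) (me:.ˈne) (plo.ˈne).
Foot heads (stressed positions): 2, 4, 6.
End Rule Leftmost: primary stress on the leftmost head = syllable 2.
Secondary stress on 4, 6: ki:t.ˈpu:.me:.ˌne.plo.ˌne.

primary 2, secondary 4, 6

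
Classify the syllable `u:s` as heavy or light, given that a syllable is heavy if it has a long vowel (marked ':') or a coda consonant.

heavy

`u:s`: long vowel, closed (coda /s/). Long vowel and closed → heavy.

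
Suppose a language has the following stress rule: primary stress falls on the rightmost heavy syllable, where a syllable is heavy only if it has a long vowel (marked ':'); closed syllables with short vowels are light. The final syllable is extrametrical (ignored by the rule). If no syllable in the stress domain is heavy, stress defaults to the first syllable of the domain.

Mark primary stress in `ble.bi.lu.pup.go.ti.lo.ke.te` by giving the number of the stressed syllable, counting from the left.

The final syllable (9, te) is extrametrical; the stress domain is syllables 1–8.
Weights: 1 ble L, 2 bi L, 3 lu L, 4 pup L, 5 go L, 6 ti L, 7 lo L, 8 ke L.
No heavy syllable in the domain; default to the first syllable of the domain = syllable 1.
Primary stress: syllable 1 → ˈble.bi.lu.pup.go.ti.lo.ke.te.

1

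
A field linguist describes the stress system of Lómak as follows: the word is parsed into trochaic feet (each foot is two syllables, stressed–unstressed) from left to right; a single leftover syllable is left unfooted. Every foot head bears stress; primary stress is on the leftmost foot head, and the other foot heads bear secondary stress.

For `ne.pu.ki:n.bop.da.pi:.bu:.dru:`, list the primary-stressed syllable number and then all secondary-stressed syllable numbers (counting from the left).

primary 1, secondary 3, 5, 7

Parse left to right into trochaic (ˈσσ) feet: (ˈne.pu) (ˈki:n.bop) (ˈda.pi:) (ˈbu:.dru:).
Foot heads (stressed positions): 1, 3, 5, 7.
End Rule Leftmost: primary stress on the leftmost head = syllable 1.
Secondary stress on 3, 5, 7: ˈne.pu.ˌki:n.bop.ˌda.pi:.ˌbu:.dru:.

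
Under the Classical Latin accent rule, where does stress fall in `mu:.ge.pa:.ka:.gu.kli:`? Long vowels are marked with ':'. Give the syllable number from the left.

4

Classical Latin: stress the penult if heavy (long vowel or closed), else the antepenult.
Weights: 4 ka: H, 5 gu L, 6 kli: H.
The penult (syllable 5, gu) is light, so stress falls on the antepenult (syllable 4, ka:).
Stress on syllable 4: mu:.ge.pa:.ˈka:.gu.kli:.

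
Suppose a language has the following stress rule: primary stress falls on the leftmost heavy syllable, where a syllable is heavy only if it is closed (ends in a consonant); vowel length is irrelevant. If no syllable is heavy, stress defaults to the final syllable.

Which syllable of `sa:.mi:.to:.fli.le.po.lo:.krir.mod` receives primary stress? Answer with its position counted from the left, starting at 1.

Weights: 1 sa: L, 2 mi: L, 3 to: L, 4 fli L, 5 le L, 6 po L, 7 lo: L, 8 krir H, 9 mod H.
Heavy syllables in the domain: 8, 9. The leftmost is syllable 8 (krir).
Primary stress: syllable 8 → sa:.mi:.to:.fli.le.po.lo:.ˈkrir.mod.

8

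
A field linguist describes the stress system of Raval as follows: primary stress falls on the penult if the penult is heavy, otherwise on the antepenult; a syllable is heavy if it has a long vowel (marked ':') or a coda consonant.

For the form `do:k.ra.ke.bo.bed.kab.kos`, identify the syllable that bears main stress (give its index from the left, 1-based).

Weights: 5 bed H, 6 kab H, 7 kos H.
The penult (syllable 6, kab) is heavy, so it takes stress.
Primary stress: syllable 6 → do:k.ra.ke.bo.bed.ˈkab.kos.

6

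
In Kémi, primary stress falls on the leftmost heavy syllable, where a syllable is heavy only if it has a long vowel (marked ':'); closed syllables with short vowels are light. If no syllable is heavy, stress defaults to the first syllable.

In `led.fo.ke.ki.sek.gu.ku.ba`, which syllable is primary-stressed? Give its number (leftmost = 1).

Weights: 1 led L, 2 fo L, 3 ke L, 4 ki L, 5 sek L, 6 gu L, 7 ku L, 8 ba L.
No heavy syllable in the domain; default to the first syllable = syllable 1.
Primary stress: syllable 1 → ˈled.fo.ke.ki.sek.gu.ku.ba.

1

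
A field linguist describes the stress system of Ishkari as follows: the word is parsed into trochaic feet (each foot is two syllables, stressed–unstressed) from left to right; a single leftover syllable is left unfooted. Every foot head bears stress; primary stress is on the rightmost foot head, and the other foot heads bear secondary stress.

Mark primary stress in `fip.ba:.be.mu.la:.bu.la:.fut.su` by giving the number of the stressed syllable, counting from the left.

Parse left to right into trochaic (ˈσσ) feet: (ˈfip.ba:) (ˈbe.mu) (ˈla:.bu) (ˈla:.fut) su. Syllable 9 is left unfooted.
Foot heads (stressed positions): 1, 3, 5, 7.
End Rule Rightmost: primary stress on the rightmost head = syllable 7.
Primary stress: syllable 7 → fip.ba:.be.mu.la:.bu.ˈla:.fut.su.

7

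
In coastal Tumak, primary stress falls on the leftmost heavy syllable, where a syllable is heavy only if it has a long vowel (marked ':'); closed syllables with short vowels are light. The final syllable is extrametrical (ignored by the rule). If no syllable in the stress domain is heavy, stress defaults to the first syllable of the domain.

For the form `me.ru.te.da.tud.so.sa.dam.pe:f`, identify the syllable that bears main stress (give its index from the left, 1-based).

1

The final syllable (9, pe:f) is extrametrical; the stress domain is syllables 1–8.
Weights: 1 me L, 2 ru L, 3 te L, 4 da L, 5 tud L, 6 so L, 7 sa L, 8 dam L.
No heavy syllable in the domain; default to the first syllable of the domain = syllable 1.
Primary stress: syllable 1 → ˈme.ru.te.da.tud.so.sa.dam.pe:f.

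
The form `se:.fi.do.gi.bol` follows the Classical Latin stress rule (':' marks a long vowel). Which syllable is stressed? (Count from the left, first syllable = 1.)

3

Classical Latin: stress the penult if heavy (long vowel or closed), else the antepenult.
Weights: 3 do L, 4 gi L, 5 bol H.
The penult (syllable 4, gi) is light, so stress falls on the antepenult (syllable 3, do).
Stress on syllable 3: se:.fi.ˈdo.gi.bol.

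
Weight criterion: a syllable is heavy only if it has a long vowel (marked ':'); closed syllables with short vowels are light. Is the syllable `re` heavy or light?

light

`re`: short vowel, open (no coda). Short vowel → light.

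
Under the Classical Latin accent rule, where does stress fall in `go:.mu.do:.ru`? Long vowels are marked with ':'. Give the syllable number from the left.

Classical Latin: stress the penult if heavy (long vowel or closed), else the antepenult.
Weights: 2 mu L, 3 do: H, 4 ru L.
The penult (syllable 3, do:) is heavy, so it takes stress.
Stress on syllable 3: go:.mu.ˈdo:.ru.

3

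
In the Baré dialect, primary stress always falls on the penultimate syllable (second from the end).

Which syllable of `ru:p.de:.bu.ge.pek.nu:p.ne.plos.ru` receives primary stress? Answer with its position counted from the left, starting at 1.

The word has 9 syllables; the penultimate syllable (second from the end) is syllable 8 (plos).
Primary stress: syllable 8 → ru:p.de:.bu.ge.pek.nu:p.ne.ˈplos.ru.

8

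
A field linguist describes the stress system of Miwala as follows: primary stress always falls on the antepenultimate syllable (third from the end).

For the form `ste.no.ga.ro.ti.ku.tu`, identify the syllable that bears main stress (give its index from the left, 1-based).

5

The word has 7 syllables; the antepenultimate syllable (third from the end) is syllable 5 (ti).
Primary stress: syllable 5 → ste.no.ga.ro.ˈti.ku.tu.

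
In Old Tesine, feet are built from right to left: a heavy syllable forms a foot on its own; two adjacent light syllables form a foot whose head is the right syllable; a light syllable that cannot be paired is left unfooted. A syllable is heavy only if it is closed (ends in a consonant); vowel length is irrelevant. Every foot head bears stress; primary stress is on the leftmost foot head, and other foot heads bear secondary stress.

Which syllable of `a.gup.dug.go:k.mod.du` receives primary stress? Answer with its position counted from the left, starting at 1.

Weights: 1 a L, 2 gup H, 3 dug H, 4 go:k H, 5 mod H, 6 du L.
Parse right to left (heavy = foot alone; LL = one foot; stranded L unfooted): a (ˈgup) (ˈdug) (ˈgo:k) (ˈmod) du.
Foot heads: 2, 3, 4, 5.
Primary stress on the leftmost head = syllable 2.
Primary stress: syllable 2 → a.ˈgup.dug.go:k.mod.du.

2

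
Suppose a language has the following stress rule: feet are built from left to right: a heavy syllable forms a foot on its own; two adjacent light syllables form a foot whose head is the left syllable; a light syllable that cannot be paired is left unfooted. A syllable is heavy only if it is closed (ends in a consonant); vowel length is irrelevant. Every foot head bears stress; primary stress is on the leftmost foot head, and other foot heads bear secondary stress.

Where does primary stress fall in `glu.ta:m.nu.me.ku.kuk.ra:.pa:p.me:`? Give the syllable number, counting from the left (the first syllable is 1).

Weights: 1 glu L, 2 ta:m H, 3 nu L, 4 me L, 5 ku L, 6 kuk H, 7 ra: L, 8 pa:p H, 9 me: L.
Parse left to right (heavy = foot alone; LL = one foot; stranded L unfooted): glu (ˈta:m) (ˈnu.me) ku (ˈkuk) ra: (ˈpa:p) me:.
Foot heads: 2, 3, 6, 8.
Primary stress on the leftmost head = syllable 2.
Primary stress: syllable 2 → glu.ˈta:m.nu.me.ku.kuk.ra:.pa:p.me:.

2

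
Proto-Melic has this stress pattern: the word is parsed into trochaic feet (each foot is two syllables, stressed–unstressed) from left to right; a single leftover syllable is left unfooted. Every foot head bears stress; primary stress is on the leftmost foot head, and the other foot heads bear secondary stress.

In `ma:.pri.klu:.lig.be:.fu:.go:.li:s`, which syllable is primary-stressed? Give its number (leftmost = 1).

1

Parse left to right into trochaic (ˈσσ) feet: (ˈma:.pri) (ˈklu:.lig) (ˈbe:.fu:) (ˈgo:.li:s).
Foot heads (stressed positions): 1, 3, 5, 7.
End Rule Leftmost: primary stress on the leftmost head = syllable 1.
Primary stress: syllable 1 → ˈma:.pri.klu:.lig.be:.fu:.go:.li:s.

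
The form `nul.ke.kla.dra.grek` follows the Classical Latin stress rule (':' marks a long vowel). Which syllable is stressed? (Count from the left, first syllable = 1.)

3

Classical Latin: stress the penult if heavy (long vowel or closed), else the antepenult.
Weights: 3 kla L, 4 dra L, 5 grek H.
The penult (syllable 4, dra) is light, so stress falls on the antepenult (syllable 3, kla).
Stress on syllable 3: nul.ke.ˈkla.dra.grek.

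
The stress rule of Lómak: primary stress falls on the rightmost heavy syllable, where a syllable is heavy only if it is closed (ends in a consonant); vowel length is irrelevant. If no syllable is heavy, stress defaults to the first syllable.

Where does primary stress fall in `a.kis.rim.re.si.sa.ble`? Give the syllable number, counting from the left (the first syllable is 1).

3

Weights: 1 a L, 2 kis H, 3 rim H, 4 re L, 5 si L, 6 sa L, 7 ble L.
Heavy syllables in the domain: 2, 3. The rightmost is syllable 3 (rim).
Primary stress: syllable 3 → a.kis.ˈrim.re.si.sa.ble.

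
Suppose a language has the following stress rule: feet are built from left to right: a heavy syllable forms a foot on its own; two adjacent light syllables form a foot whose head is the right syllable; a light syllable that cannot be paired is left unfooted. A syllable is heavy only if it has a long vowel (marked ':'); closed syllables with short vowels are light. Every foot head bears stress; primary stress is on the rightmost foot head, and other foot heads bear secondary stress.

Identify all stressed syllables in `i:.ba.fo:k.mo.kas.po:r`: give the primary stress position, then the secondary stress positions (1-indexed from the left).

primary 6, secondary 1, 3, 5

Weights: 1 i: H, 2 ba L, 3 fo:k H, 4 mo L, 5 kas L, 6 po:r H.
Parse left to right (heavy = foot alone; LL = one foot; stranded L unfooted): (ˈi:) ba (ˈfo:k) (mo.ˈkas) (ˈpo:r).
Foot heads: 1, 3, 5, 6.
Primary stress on the rightmost head = syllable 6.
Secondary stress on 1, 3, 5: ˌi:.ba.ˌfo:k.mo.ˌkas.ˈpo:r.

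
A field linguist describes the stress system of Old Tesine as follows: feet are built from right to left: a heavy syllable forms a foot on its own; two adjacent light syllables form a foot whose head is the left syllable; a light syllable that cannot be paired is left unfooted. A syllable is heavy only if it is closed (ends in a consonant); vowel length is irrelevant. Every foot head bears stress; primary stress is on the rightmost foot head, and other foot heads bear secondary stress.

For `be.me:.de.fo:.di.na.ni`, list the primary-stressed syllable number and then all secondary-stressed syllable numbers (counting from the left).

Weights: 1 be L, 2 me: L, 3 de L, 4 fo: L, 5 di L, 6 na L, 7 ni L.
Parse right to left (heavy = foot alone; LL = one foot; stranded L unfooted): be (ˈme:.de) (ˈfo:.di) (ˈna.ni).
Foot heads: 2, 4, 6.
Primary stress on the rightmost head = syllable 6.
Secondary stress on 2, 4: be.ˌme:.de.ˌfo:.di.ˈna.ni.

primary 6, secondary 2, 4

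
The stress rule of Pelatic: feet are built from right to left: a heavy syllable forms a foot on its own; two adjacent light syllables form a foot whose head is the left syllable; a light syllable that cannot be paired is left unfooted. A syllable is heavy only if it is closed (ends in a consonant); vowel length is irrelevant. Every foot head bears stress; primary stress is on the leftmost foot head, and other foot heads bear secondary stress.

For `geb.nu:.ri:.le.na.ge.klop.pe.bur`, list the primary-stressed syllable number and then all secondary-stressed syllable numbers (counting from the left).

Weights: 1 geb H, 2 nu: L, 3 ri: L, 4 le L, 5 na L, 6 ge L, 7 klop H, 8 pe L, 9 bur H.
Parse right to left (heavy = foot alone; LL = one foot; stranded L unfooted): (ˈgeb) nu: (ˈri:.le) (ˈna.ge) (ˈklop) pe (ˈbur).
Foot heads: 1, 3, 5, 7, 9.
Primary stress on the leftmost head = syllable 1.
Secondary stress on 3, 5, 7, 9: ˈgeb.nu:.ˌri:.le.ˌna.ge.ˌklop.pe.ˌbur.

primary 1, secondary 3, 5, 7, 9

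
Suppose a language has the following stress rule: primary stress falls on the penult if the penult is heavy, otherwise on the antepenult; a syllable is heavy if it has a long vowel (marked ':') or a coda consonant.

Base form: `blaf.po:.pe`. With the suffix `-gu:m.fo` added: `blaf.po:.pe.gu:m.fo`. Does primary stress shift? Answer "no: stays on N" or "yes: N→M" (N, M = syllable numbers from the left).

Base `blaf.po:.pe` (3 syllables):
  Weights: 1 blaf H, 2 po: H, 3 pe L.
  The penult (syllable 2, po:) is heavy, so it takes stress.
  → primary stress on syllable 2.
Suffixed `blaf.po:.pe.gu:m.fo` (5 syllables):
  Weights: 3 pe L, 4 gu:m H, 5 fo L.
  The penult (syllable 4, gu:m) is heavy, so it takes stress.
  → primary stress on syllable 4.

yes: 2→4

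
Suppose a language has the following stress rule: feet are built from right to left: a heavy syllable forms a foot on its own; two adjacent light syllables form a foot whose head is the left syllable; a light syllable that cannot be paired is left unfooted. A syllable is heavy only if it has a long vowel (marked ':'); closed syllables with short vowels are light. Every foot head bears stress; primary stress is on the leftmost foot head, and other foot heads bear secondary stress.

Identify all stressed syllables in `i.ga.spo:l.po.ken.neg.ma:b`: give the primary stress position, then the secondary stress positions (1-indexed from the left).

Weights: 1 i L, 2 ga L, 3 spo:l H, 4 po L, 5 ken L, 6 neg L, 7 ma:b H.
Parse right to left (heavy = foot alone; LL = one foot; stranded L unfooted): (ˈi.ga) (ˈspo:l) po (ˈken.neg) (ˈma:b).
Foot heads: 1, 3, 5, 7.
Primary stress on the leftmost head = syllable 1.
Secondary stress on 3, 5, 7: ˈi.ga.ˌspo:l.po.ˌken.neg.ˌma:b.

primary 1, secondary 3, 5, 7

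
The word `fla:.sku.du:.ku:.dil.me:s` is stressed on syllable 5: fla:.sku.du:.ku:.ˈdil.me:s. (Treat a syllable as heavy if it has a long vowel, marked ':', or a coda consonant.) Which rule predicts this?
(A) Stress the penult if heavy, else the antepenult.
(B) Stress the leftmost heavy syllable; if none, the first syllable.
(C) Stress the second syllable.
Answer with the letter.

Rule A → syllable 5 ✓.
Rule B → syllable 1 (observed: 5).
Rule C → syllable 2 (observed: 5).

A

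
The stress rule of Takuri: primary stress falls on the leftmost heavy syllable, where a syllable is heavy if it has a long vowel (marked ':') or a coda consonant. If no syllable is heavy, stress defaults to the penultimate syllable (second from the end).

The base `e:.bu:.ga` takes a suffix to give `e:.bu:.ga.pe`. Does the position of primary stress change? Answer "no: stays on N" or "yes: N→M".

no: stays on 1

Base `e:.bu:.ga` (3 syllables):
  Weights: 1 e: H, 2 bu: H, 3 ga L.
  Heavy syllables in the domain: 1, 2. The leftmost is syllable 1 (e:).
  → primary stress on syllable 1.
Suffixed `e:.bu:.ga.pe` (4 syllables):
  Weights: 1 e: H, 2 bu: H, 3 ga L, 4 pe L.
  Heavy syllables in the domain: 1, 2. The leftmost is syllable 1 (e:).
  → primary stress on syllable 1.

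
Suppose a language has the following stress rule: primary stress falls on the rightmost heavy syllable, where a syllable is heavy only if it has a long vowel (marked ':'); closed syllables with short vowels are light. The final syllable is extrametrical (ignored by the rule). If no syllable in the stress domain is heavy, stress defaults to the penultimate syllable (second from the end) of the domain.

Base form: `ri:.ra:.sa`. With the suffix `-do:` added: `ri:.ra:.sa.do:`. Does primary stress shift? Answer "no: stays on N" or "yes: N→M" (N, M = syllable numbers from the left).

no: stays on 2

Base `ri:.ra:.sa` (3 syllables):
  The final syllable (3, sa) is extrametrical; the stress domain is syllables 1–2.
  Weights: 1 ri: H, 2 ra: H.
  Heavy syllables in the domain: 1, 2. The rightmost is syllable 2 (ra:).
  → primary stress on syllable 2.
Suffixed `ri:.ra:.sa.do:` (4 syllables):
  The final syllable (4, do:) is extrametrical; the stress domain is syllables 1–3.
  Weights: 1 ri: H, 2 ra: H, 3 sa L.
  Heavy syllables in the domain: 1, 2. The rightmost is syllable 2 (ra:).
  → primary stress on syllable 2.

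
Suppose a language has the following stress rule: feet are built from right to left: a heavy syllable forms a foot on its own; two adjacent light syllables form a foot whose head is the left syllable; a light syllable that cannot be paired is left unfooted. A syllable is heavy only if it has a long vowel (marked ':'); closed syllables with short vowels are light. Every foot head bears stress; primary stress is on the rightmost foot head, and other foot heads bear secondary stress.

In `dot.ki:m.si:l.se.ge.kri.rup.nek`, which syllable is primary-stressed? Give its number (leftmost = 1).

Weights: 1 dot L, 2 ki:m H, 3 si:l H, 4 se L, 5 ge L, 6 kri L, 7 rup L, 8 nek L.
Parse right to left (heavy = foot alone; LL = one foot; stranded L unfooted): dot (ˈki:m) (ˈsi:l) se (ˈge.kri) (ˈrup.nek).
Foot heads: 2, 3, 5, 7.
Primary stress on the rightmost head = syllable 7.
Primary stress: syllable 7 → dot.ki:m.si:l.se.ge.kri.ˈrup.nek.

7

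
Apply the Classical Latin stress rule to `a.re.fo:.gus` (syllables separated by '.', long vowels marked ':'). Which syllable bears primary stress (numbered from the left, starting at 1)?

3

Classical Latin: stress the penult if heavy (long vowel or closed), else the antepenult.
Weights: 2 re L, 3 fo: H, 4 gus H.
The penult (syllable 3, fo:) is heavy, so it takes stress.
Stress on syllable 3: a.re.ˈfo:.gus.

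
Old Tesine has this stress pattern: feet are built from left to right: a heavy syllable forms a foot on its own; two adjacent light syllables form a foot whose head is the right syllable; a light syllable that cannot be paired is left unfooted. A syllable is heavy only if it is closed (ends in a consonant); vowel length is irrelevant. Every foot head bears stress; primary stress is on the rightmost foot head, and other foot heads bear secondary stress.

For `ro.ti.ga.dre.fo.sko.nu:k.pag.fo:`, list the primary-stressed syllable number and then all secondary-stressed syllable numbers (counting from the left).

Weights: 1 ro L, 2 ti L, 3 ga L, 4 dre L, 5 fo L, 6 sko L, 7 nu:k H, 8 pag H, 9 fo: L.
Parse left to right (heavy = foot alone; LL = one foot; stranded L unfooted): (ro.ˈti) (ga.ˈdre) (fo.ˈsko) (ˈnu:k) (ˈpag) fo:.
Foot heads: 2, 4, 6, 7, 8.
Primary stress on the rightmost head = syllable 8.
Secondary stress on 2, 4, 6, 7: ro.ˌti.ga.ˌdre.fo.ˌsko.ˌnu:k.ˈpag.fo:.

primary 8, secondary 2, 4, 6, 7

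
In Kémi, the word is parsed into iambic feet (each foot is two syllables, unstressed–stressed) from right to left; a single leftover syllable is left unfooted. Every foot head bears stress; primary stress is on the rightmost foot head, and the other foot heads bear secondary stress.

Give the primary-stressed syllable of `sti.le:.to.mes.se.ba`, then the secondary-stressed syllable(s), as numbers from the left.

primary 6, secondary 2, 4

Parse right to left into iambic (σˈσ) feet: (sti.ˈle:) (to.ˈmes) (se.ˈba).
Foot heads (stressed positions): 2, 4, 6.
End Rule Rightmost: primary stress on the rightmost head = syllable 6.
Secondary stress on 2, 4: sti.ˌle:.to.ˌmes.se.ˈba.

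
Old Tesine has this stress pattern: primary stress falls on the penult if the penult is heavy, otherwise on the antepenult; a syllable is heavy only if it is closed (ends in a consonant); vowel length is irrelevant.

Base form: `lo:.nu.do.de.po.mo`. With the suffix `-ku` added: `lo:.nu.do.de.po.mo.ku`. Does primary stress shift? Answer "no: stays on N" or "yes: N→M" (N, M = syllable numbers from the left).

Base `lo:.nu.do.de.po.mo` (6 syllables):
  Weights: 4 de L, 5 po L, 6 mo L.
  The penult (syllable 5, po) is light, so stress falls on the antepenult (syllable 4, de).
  → primary stress on syllable 4.
Suffixed `lo:.nu.do.de.po.mo.ku` (7 syllables):
  Weights: 5 po L, 6 mo L, 7 ku L.
  The penult (syllable 6, mo) is light, so stress falls on the antepenult (syllable 5, po).
  → primary stress on syllable 5.

yes: 4→5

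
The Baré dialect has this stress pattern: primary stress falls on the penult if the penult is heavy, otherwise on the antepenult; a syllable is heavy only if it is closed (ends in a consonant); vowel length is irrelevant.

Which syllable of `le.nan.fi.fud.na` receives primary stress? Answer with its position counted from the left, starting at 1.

Weights: 3 fi L, 4 fud H, 5 na L.
The penult (syllable 4, fud) is heavy, so it takes stress.
Primary stress: syllable 4 → le.nan.fi.ˈfud.na.

4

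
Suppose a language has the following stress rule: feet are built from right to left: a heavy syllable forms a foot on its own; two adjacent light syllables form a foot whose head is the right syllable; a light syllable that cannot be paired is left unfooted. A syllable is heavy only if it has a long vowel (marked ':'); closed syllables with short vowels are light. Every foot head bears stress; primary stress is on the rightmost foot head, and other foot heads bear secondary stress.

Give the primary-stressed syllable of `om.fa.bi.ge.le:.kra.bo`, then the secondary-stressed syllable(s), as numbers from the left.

primary 7, secondary 2, 4, 5

Weights: 1 om L, 2 fa L, 3 bi L, 4 ge L, 5 le: H, 6 kra L, 7 bo L.
Parse right to left (heavy = foot alone; LL = one foot; stranded L unfooted): (om.ˈfa) (bi.ˈge) (ˈle:) (kra.ˈbo).
Foot heads: 2, 4, 5, 7.
Primary stress on the rightmost head = syllable 7.
Secondary stress on 2, 4, 5: om.ˌfa.bi.ˌge.ˌle:.kra.ˈbo.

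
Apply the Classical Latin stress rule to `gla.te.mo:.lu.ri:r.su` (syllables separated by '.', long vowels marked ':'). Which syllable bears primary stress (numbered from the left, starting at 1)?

5

Classical Latin: stress the penult if heavy (long vowel or closed), else the antepenult.
Weights: 4 lu L, 5 ri:r H, 6 su L.
The penult (syllable 5, ri:r) is heavy, so it takes stress.
Stress on syllable 5: gla.te.mo:.lu.ˈri:r.su.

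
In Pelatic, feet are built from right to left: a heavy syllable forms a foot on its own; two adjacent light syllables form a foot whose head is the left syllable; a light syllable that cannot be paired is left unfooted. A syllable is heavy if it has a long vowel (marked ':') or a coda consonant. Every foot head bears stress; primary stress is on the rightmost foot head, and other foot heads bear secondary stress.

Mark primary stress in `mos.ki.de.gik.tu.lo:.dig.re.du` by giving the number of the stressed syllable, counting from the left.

Weights: 1 mos H, 2 ki L, 3 de L, 4 gik H, 5 tu L, 6 lo: H, 7 dig H, 8 re L, 9 du L.
Parse right to left (heavy = foot alone; LL = one foot; stranded L unfooted): (ˈmos) (ˈki.de) (ˈgik) tu (ˈlo:) (ˈdig) (ˈre.du).
Foot heads: 1, 2, 4, 6, 7, 8.
Primary stress on the rightmost head = syllable 8.
Primary stress: syllable 8 → mos.ki.de.gik.tu.lo:.dig.ˈre.du.

8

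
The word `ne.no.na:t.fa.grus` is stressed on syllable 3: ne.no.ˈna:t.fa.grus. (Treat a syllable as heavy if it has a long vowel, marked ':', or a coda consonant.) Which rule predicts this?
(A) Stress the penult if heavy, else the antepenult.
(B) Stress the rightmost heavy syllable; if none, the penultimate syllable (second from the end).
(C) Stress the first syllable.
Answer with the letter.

Rule A → syllable 3 ✓.
Rule B → syllable 5 (observed: 3).
Rule C → syllable 1 (observed: 3).

A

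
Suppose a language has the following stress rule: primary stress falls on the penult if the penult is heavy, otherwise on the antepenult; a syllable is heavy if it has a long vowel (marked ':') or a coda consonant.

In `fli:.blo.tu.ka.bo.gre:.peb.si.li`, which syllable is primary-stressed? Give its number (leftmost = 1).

7

Weights: 7 peb H, 8 si L, 9 li L.
The penult (syllable 8, si) is light, so stress falls on the antepenult (syllable 7, peb).
Primary stress: syllable 7 → fli:.blo.tu.ka.bo.gre:.ˈpeb.si.li.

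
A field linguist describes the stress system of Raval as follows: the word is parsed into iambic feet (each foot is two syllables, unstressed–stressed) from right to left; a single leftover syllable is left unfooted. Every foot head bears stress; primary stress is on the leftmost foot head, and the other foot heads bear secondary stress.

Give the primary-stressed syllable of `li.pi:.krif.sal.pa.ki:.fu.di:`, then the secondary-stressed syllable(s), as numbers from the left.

primary 2, secondary 4, 6, 8

Parse right to left into iambic (σˈσ) feet: (li.ˈpi:) (krif.ˈsal) (pa.ˈki:) (fu.ˈdi:).
Foot heads (stressed positions): 2, 4, 6, 8.
End Rule Leftmost: primary stress on the leftmost head = syllable 2.
Secondary stress on 4, 6, 8: li.ˈpi:.krif.ˌsal.pa.ˌki:.fu.ˌdi:.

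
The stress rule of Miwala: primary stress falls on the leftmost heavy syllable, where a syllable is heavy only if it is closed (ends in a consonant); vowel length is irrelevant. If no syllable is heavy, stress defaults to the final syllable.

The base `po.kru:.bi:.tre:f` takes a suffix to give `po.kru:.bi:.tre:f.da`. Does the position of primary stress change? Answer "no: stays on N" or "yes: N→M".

no: stays on 4

Base `po.kru:.bi:.tre:f` (4 syllables):
  Weights: 1 po L, 2 kru: L, 3 bi: L, 4 tre:f H.
  Heavy syllables in the domain: 4. The leftmost is syllable 4 (tre:f).
  → primary stress on syllable 4.
Suffixed `po.kru:.bi:.tre:f.da` (5 syllables):
  Weights: 1 po L, 2 kru: L, 3 bi: L, 4 tre:f H, 5 da L.
  Heavy syllables in the domain: 4. The leftmost is syllable 4 (tre:f).
  → primary stress on syllable 4.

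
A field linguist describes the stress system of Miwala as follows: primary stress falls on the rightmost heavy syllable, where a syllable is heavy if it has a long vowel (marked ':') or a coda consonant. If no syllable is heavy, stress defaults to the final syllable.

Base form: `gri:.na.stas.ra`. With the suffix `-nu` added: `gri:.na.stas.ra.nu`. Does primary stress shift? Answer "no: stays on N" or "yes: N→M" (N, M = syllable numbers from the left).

no: stays on 3

Base `gri:.na.stas.ra` (4 syllables):
  Weights: 1 gri: H, 2 na L, 3 stas H, 4 ra L.
  Heavy syllables in the domain: 1, 3. The rightmost is syllable 3 (stas).
  → primary stress on syllable 3.
Suffixed `gri:.na.stas.ra.nu` (5 syllables):
  Weights: 1 gri: H, 2 na L, 3 stas H, 4 ra L, 5 nu L.
  Heavy syllables in the domain: 1, 3. The rightmost is syllable 3 (stas).
  → primary stress on syllable 3.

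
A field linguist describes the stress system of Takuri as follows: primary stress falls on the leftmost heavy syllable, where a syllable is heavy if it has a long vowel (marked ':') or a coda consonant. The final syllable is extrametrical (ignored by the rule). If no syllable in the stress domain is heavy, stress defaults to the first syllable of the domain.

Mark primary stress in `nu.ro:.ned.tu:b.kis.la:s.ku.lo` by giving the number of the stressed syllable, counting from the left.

2

The final syllable (8, lo) is extrametrical; the stress domain is syllables 1–7.
Weights: 1 nu L, 2 ro: H, 3 ned H, 4 tu:b H, 5 kis H, 6 la:s H, 7 ku L.
Heavy syllables in the domain: 2, 3, 4, 5, 6. The leftmost is syllable 2 (ro:).
Primary stress: syllable 2 → nu.ˈro:.ned.tu:b.kis.la:s.ku.lo.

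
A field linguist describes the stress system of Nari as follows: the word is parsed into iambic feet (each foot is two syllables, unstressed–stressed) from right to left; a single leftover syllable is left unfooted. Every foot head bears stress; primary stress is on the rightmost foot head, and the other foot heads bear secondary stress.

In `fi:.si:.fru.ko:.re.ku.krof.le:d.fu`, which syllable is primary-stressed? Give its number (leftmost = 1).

Parse right to left into iambic (σˈσ) feet: fi: (si:.ˈfru) (ko:.ˈre) (ku.ˈkrof) (le:d.ˈfu). Syllable 1 is left unfooted.
Foot heads (stressed positions): 3, 5, 7, 9.
End Rule Rightmost: primary stress on the rightmost head = syllable 9.
Primary stress: syllable 9 → fi:.si:.fru.ko:.re.ku.krof.le:d.ˈfu.

9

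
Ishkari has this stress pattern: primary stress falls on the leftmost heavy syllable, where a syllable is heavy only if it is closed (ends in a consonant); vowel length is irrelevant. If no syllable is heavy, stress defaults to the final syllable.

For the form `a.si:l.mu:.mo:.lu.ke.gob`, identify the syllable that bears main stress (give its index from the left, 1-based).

2

Weights: 1 a L, 2 si:l H, 3 mu: L, 4 mo: L, 5 lu L, 6 ke L, 7 gob H.
Heavy syllables in the domain: 2, 7. The leftmost is syllable 2 (si:l).
Primary stress: syllable 2 → a.ˈsi:l.mu:.mo:.lu.ke.gob.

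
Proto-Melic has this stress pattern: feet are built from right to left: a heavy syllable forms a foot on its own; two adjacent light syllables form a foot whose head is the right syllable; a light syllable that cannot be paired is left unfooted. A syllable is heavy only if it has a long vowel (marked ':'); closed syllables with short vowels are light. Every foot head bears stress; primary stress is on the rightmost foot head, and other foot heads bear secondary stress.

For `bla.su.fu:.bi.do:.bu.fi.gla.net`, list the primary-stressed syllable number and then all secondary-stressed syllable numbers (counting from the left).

Weights: 1 bla L, 2 su L, 3 fu: H, 4 bi L, 5 do: H, 6 bu L, 7 fi L, 8 gla L, 9 net L.
Parse right to left (heavy = foot alone; LL = one foot; stranded L unfooted): (bla.ˈsu) (ˈfu:) bi (ˈdo:) (bu.ˈfi) (gla.ˈnet).
Foot heads: 2, 3, 5, 7, 9.
Primary stress on the rightmost head = syllable 9.
Secondary stress on 2, 3, 5, 7: bla.ˌsu.ˌfu:.bi.ˌdo:.bu.ˌfi.gla.ˈnet.

primary 9, secondary 2, 3, 5, 7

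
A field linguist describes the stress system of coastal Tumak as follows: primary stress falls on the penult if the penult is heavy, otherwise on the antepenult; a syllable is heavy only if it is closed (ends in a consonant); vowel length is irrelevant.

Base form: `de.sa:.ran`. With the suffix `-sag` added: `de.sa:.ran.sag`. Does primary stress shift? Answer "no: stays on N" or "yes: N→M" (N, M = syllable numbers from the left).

Base `de.sa:.ran` (3 syllables):
  Weights: 1 de L, 2 sa: L, 3 ran H.
  The penult (syllable 2, sa:) is light, so stress falls on the antepenult (syllable 1, de).
  → primary stress on syllable 1.
Suffixed `de.sa:.ran.sag` (4 syllables):
  Weights: 2 sa: L, 3 ran H, 4 sag H.
  The penult (syllable 3, ran) is heavy, so it takes stress.
  → primary stress on syllable 3.

yes: 1→3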